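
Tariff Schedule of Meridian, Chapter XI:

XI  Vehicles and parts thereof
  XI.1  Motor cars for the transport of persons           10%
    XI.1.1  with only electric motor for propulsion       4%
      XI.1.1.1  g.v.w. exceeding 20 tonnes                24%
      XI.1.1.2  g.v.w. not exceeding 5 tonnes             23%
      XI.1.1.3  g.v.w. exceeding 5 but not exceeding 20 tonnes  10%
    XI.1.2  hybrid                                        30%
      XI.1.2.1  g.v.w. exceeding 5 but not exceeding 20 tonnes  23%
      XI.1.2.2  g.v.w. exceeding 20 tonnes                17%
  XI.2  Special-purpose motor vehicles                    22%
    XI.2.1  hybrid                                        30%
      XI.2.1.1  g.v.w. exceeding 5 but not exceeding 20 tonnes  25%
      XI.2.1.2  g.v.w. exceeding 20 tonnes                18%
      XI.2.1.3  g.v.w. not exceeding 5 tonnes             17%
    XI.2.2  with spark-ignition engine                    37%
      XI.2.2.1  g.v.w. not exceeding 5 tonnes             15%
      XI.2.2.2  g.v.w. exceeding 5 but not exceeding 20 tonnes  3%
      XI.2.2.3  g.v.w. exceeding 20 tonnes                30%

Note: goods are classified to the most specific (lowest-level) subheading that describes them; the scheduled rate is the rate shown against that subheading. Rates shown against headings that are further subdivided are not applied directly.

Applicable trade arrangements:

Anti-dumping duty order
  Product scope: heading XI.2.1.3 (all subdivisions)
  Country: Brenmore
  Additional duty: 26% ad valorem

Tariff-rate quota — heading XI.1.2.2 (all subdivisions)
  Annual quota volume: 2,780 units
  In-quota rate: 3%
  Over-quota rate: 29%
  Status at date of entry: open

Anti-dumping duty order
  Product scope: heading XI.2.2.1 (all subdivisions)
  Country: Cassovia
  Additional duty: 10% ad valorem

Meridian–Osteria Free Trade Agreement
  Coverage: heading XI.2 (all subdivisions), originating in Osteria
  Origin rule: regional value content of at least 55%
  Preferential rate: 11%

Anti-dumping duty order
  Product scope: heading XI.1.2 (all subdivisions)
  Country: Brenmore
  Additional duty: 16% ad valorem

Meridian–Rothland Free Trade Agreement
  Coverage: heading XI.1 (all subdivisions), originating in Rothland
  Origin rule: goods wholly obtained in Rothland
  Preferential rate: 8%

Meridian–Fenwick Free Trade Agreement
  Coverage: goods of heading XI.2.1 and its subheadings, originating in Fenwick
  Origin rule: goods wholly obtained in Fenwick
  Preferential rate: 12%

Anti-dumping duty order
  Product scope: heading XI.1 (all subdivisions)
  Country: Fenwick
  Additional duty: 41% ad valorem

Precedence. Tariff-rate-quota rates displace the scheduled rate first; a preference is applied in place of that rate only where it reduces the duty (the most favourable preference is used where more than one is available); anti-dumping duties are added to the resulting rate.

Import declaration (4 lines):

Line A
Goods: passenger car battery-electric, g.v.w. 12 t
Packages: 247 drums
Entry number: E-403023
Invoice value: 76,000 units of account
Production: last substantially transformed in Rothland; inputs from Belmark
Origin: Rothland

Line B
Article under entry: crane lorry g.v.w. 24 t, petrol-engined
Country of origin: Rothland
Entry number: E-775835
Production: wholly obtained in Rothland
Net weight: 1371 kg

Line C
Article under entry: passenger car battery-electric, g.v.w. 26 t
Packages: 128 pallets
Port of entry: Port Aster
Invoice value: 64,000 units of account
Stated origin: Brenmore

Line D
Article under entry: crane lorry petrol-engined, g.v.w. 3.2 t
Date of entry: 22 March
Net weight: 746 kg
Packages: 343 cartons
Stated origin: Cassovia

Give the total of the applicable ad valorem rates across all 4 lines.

Line A: passenger car → XI.1; battery-electric → XI.1.1; g.v.w. 12 t → XI.1.1.3. Scheduled 10%. Rothland agreement on XI.1: not wholly obtained. → 10%.
Line B: crane lorry → XI.2; petrol-engined → XI.2.2; g.v.w. 24 t → XI.2.2.3. Scheduled 30%. Rothland agreement on XI.1: XI.2.2.3 not covered. → 30%.
Line C: passenger car → XI.1; battery-electric → XI.1.1; g.v.w. 26 t → XI.1.1.1. Scheduled 24%. No special measure applies. → 24%.
Line D: crane lorry → XI.2; petrol-engined → XI.2.2; g.v.w. 3.2 t → XI.2.2.1. Scheduled 15%. anti-dumping (Cassovia, XI.2.2.1): +10%; total 15% + 10% = 25%. → 25%.
Sum: 10% + 30% + 24% + 25% = 89%.

89%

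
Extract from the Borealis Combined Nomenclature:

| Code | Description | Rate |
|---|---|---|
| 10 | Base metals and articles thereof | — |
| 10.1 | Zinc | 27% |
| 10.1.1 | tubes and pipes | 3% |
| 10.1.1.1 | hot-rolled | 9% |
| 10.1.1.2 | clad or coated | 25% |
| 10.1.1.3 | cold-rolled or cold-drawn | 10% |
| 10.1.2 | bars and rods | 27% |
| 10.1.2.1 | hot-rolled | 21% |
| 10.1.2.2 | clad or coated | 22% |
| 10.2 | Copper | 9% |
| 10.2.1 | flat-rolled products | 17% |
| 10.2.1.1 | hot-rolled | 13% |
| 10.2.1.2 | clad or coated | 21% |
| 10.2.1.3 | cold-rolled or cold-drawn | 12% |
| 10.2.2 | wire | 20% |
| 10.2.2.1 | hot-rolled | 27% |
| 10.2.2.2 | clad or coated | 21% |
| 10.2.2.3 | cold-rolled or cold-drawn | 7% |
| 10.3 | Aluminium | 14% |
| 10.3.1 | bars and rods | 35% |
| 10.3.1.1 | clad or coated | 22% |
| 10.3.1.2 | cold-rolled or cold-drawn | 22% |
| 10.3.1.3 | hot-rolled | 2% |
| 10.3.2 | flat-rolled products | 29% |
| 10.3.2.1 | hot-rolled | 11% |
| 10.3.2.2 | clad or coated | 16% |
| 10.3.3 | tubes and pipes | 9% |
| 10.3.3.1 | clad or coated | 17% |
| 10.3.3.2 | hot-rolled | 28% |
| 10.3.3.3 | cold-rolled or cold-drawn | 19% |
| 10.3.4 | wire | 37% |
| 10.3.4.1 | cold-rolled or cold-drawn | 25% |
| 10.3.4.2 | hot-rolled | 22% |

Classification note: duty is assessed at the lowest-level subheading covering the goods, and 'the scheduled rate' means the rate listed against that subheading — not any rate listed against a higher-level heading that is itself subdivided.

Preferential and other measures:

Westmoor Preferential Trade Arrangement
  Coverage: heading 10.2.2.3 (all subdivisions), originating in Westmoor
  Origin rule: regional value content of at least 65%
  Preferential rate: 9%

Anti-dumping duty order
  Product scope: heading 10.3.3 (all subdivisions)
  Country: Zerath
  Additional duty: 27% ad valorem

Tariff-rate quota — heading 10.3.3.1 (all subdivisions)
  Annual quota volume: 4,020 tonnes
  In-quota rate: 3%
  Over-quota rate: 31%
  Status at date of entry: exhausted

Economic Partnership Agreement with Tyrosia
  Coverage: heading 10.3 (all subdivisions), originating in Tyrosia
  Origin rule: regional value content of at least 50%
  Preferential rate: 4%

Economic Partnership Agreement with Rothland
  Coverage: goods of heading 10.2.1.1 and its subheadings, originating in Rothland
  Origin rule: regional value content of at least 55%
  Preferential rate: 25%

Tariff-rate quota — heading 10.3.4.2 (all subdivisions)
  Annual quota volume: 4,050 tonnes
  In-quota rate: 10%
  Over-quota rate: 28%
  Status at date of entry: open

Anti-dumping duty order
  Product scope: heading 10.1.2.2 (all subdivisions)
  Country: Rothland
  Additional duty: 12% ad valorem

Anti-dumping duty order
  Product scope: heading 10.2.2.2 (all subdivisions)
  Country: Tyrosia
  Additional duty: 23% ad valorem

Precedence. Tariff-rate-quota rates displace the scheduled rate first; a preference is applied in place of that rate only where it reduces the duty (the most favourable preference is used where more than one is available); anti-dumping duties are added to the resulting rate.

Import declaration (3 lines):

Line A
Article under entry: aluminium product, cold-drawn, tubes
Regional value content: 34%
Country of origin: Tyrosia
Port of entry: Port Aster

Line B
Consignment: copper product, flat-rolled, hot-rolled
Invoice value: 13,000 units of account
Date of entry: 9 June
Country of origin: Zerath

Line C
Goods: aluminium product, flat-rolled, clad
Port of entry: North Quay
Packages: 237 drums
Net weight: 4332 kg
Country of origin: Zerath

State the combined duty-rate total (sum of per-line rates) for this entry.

48%

Line A: aluminium → 10.3; tubes → 10.3.3; cold-drawn → 10.3.3.3. Scheduled 19%. Tyrosia agreement on 10.3: RVC < 50%. → 19%.
Line B: copper → 10.2; flat-rolled → 10.2.1; hot-rolled → 10.2.1.1. Scheduled 13%. No special measure applies. → 13%.
Line C: aluminium → 10.3; flat-rolled → 10.3.2; clad → 10.3.2.2. Scheduled 16%. No special measure applies. → 16%.
Sum: 19% + 13% + 16% = 48%.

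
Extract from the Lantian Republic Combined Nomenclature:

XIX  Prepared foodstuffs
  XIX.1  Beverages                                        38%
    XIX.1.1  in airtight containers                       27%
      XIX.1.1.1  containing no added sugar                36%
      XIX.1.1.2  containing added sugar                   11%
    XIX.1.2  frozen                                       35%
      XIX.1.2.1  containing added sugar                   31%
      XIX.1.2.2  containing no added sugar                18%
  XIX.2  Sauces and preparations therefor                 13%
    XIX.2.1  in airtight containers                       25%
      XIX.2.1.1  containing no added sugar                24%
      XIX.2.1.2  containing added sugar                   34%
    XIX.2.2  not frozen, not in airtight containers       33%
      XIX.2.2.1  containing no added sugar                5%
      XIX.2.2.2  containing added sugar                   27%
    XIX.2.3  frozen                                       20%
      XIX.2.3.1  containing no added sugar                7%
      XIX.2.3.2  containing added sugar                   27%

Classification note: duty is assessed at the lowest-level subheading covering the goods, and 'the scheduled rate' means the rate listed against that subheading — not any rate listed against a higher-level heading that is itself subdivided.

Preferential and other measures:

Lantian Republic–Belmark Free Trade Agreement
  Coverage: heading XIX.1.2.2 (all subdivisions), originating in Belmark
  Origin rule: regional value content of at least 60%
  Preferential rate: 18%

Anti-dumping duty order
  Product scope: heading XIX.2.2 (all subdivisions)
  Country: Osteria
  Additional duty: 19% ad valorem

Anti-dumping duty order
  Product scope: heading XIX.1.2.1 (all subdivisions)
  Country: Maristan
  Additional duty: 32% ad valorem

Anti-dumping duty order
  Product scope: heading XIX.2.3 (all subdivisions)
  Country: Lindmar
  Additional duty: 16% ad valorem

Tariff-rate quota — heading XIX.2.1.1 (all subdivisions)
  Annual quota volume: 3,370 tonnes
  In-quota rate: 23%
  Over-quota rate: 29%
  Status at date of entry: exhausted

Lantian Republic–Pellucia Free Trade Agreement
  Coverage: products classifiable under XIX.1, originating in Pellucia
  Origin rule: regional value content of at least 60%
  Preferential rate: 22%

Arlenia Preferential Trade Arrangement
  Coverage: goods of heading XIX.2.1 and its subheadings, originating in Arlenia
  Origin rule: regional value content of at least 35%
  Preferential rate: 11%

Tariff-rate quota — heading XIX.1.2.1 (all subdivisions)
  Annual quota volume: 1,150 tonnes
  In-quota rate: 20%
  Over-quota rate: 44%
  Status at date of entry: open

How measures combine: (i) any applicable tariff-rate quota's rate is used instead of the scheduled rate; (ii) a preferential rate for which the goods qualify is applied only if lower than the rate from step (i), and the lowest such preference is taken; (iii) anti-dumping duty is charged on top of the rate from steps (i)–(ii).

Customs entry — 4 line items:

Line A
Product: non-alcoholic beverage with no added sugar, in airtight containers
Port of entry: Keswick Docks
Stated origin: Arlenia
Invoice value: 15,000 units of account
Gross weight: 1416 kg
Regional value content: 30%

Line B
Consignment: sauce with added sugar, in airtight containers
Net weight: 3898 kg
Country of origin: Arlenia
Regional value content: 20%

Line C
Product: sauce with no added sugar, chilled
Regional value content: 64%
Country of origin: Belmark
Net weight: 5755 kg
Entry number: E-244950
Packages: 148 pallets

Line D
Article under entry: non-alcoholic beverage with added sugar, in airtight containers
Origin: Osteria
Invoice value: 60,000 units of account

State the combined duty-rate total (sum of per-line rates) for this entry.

Line A: non-alcoholic beverage → XIX.1; in airtight containers → XIX.1.1; with no added sugar → XIX.1.1.1. Scheduled 36%. Arlenia agreement on XIX.2.1: XIX.1.1.1 not covered. → 36%.
Line B: sauce → XIX.2; in airtight containers → XIX.2.1; with added sugar → XIX.2.1.2. Scheduled 34%. Arlenia agreement on XIX.2.1: RVC < 35%. → 34%.
Line C: sauce → XIX.2; chilled → XIX.2.2; with no added sugar → XIX.2.2.1. Scheduled 5%. Belmark agreement on XIX.1.2.2: XIX.2.2.1 not covered. → 5%.
Line D: non-alcoholic beverage → XIX.1; in airtight containers → XIX.1.1; with added sugar → XIX.1.1.2. Scheduled 11%. No special measure applies. → 11%.
Sum: 36% + 34% + 5% + 11% = 86%.

86%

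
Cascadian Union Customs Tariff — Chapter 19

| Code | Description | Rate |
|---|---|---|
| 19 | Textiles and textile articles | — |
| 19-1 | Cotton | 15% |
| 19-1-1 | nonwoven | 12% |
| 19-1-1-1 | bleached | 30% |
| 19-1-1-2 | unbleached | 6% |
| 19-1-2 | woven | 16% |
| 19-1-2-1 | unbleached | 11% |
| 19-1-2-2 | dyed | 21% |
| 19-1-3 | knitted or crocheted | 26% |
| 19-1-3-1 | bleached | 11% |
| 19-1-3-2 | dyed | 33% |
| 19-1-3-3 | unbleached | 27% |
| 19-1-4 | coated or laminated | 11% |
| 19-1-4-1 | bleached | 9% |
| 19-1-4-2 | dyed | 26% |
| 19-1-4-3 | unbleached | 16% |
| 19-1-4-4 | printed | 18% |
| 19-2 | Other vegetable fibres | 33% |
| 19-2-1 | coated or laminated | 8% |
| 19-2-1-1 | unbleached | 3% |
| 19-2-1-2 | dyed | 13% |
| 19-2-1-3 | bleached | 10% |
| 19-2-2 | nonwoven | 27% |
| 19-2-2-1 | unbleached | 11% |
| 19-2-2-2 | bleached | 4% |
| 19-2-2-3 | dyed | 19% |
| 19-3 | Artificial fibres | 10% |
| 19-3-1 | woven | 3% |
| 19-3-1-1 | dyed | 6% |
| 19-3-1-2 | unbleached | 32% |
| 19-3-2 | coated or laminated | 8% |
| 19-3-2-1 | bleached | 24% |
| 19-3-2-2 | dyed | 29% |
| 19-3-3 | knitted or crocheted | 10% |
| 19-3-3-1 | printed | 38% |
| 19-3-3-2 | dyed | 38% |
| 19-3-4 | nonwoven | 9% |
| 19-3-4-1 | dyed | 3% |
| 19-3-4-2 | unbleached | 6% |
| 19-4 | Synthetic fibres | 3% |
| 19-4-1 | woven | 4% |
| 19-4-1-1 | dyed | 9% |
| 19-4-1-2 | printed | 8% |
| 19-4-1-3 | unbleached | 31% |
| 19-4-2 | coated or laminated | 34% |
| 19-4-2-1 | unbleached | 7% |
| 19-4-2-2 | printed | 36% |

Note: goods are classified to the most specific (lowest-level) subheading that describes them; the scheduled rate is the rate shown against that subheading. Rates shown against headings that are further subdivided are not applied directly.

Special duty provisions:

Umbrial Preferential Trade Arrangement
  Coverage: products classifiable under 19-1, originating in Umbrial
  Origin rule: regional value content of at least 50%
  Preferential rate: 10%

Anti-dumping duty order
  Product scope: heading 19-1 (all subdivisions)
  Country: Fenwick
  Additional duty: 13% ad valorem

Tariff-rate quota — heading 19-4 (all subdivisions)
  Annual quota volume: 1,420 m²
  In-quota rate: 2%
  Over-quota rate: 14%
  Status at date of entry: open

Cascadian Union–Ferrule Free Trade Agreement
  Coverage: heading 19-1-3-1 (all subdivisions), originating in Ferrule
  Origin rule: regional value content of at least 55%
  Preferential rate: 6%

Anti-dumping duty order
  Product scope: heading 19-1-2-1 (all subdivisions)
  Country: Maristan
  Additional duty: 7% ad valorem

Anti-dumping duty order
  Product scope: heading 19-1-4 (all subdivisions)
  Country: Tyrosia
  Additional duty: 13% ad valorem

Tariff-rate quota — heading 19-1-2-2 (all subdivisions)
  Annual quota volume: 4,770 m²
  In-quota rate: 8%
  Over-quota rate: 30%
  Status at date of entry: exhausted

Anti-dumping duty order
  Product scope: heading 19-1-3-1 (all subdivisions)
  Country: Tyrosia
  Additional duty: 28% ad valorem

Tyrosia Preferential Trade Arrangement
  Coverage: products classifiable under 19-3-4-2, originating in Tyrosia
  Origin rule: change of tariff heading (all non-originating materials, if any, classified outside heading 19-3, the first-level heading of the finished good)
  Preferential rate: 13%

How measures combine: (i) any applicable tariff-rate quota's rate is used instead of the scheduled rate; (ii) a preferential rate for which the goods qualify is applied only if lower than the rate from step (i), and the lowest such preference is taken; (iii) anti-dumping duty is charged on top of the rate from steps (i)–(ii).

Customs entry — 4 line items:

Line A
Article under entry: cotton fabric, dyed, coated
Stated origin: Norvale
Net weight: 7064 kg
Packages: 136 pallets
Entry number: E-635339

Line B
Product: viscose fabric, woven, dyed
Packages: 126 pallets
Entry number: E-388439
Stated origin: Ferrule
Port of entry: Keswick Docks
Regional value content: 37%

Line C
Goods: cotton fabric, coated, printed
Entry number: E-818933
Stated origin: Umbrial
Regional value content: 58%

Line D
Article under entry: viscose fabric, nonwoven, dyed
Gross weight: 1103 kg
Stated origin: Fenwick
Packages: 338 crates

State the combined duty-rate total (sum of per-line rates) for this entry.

Line A: cotton → 19-1; coated → 19-1-4; dyed → 19-1-4-2. Scheduled 26%. No special measure applies. → 26%.
Line B: viscose → 19-3; woven → 19-3-1; dyed → 19-3-1-1. Scheduled 6%. Ferrule agreement on 19-1-3-1: 19-3-1-1 not covered. → 6%.
Line C: cotton → 19-1; coated → 19-1-4; printed → 19-1-4-4. Scheduled 18%. Umbrial agreement on 19-1: RVC ≥ 50% → 10% available; preferential 10%. → 10%.
Line D: viscose → 19-3; nonwoven → 19-3-4; dyed → 19-3-4-1. Scheduled 3%. No special measure applies. → 3%.
Sum: 26% + 6% + 10% + 3% = 45%.

45%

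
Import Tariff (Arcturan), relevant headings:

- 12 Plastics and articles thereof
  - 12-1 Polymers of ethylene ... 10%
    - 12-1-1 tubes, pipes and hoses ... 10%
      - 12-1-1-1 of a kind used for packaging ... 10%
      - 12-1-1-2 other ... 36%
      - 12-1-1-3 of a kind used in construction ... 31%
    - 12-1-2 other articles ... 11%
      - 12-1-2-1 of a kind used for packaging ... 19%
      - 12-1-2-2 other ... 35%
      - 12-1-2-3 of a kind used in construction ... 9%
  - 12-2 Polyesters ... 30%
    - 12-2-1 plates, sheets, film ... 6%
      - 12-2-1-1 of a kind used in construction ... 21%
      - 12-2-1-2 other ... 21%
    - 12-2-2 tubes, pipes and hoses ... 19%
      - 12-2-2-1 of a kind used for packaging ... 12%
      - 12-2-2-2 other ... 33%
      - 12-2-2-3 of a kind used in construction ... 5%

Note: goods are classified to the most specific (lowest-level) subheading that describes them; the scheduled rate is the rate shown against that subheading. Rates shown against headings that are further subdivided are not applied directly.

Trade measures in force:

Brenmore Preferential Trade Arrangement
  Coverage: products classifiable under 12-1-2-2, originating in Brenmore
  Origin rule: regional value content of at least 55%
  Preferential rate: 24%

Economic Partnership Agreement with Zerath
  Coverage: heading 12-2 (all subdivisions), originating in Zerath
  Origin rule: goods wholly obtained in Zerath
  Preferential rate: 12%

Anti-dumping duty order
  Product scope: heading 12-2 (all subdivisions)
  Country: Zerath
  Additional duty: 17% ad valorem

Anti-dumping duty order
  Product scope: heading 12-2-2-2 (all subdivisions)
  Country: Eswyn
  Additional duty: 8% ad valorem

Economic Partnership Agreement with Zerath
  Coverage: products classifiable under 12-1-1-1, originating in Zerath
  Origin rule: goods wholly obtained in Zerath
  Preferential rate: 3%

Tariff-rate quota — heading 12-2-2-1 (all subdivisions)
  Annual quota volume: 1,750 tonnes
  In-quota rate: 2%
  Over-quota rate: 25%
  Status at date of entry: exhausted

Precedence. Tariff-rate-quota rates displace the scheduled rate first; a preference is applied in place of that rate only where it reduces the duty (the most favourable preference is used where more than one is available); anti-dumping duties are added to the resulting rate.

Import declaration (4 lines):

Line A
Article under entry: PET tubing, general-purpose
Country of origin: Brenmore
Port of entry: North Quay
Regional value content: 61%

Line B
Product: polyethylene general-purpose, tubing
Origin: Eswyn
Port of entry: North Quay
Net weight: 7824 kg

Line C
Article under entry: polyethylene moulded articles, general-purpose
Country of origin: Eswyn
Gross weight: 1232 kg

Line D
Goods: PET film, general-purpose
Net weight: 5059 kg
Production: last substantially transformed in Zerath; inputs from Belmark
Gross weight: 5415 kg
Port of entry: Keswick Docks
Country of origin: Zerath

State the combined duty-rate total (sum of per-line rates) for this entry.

Line A: PET → 12-2; tubing → 12-2-2; general-purpose → 12-2-2-2. Scheduled 33%. Brenmore agreement on 12-1-2-2: 12-2-2-2 not covered. → 33%.
Line B: polyethylene → 12-1; tubing → 12-1-1; general-purpose → 12-1-1-2. Scheduled 36%. No special measure applies. → 36%.
Line C: polyethylene → 12-1; moulded articles → 12-1-2; general-purpose → 12-1-2-2. Scheduled 35%. No special measure applies. → 35%.
Line D: PET → 12-2; film → 12-2-1; general-purpose → 12-2-1-2. Scheduled 21%. Zerath agreement on 12-2: not wholly obtained; Zerath agreement on 12-1-1-1: 12-2-1-2 not covered; anti-dumping (Zerath, 12-2): +17%; total 21% + 17% = 38%. → 38%.
Sum: 33% + 36% + 35% + 38% = 142%.

142%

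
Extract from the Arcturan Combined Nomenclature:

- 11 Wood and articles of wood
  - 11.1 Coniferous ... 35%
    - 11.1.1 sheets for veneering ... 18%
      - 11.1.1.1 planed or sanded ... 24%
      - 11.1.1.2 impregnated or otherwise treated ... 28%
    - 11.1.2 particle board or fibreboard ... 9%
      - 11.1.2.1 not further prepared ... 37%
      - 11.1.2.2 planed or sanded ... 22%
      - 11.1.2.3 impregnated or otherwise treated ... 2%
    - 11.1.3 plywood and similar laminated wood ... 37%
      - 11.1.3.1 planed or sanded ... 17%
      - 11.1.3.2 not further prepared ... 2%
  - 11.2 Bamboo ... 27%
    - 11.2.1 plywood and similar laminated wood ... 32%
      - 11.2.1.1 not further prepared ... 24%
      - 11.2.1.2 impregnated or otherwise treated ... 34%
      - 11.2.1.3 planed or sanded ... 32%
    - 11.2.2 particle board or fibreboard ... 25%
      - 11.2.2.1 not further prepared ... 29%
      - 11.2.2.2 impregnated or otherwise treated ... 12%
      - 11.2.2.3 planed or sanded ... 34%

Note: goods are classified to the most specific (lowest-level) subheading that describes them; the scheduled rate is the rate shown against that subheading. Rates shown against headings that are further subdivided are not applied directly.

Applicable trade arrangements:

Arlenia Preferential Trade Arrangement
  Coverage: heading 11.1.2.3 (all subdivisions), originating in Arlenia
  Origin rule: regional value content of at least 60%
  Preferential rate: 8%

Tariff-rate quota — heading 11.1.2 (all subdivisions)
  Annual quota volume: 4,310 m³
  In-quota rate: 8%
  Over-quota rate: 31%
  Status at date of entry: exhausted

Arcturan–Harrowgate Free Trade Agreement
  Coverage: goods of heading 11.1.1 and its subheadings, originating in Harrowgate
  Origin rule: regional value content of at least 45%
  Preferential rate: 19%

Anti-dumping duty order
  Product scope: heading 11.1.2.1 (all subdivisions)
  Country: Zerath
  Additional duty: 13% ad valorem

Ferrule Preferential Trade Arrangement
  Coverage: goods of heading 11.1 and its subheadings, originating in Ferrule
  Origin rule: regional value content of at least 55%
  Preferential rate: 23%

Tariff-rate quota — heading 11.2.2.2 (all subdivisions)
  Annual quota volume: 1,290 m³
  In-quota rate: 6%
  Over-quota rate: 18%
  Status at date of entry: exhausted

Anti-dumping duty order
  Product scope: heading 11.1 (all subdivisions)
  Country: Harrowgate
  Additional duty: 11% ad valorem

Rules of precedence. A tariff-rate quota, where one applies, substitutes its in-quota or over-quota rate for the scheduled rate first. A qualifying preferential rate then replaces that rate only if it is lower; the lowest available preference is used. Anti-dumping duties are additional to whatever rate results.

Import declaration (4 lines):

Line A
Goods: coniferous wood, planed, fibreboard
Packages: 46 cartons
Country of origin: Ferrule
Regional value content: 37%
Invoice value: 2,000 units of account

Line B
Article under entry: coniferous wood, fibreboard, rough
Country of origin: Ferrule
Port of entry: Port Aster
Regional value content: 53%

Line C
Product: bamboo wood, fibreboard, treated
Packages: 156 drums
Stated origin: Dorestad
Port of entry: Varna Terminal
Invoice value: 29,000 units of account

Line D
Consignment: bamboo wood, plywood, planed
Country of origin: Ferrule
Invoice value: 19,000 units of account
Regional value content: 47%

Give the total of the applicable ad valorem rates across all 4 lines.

112%

Line A: coniferous → 11.1; fibreboard → 11.1.2; planed → 11.1.2.2. Scheduled 22%. quota on 11.1.2 exhausted → over-quota 31%; Ferrule agreement on 11.1: RVC < 55%. → 31%.
Line B: coniferous → 11.1; fibreboard → 11.1.2; rough → 11.1.2.1. Scheduled 37%. quota on 11.1.2 exhausted → over-quota 31%; Ferrule agreement on 11.1: RVC < 55%. → 31%.
Line C: bamboo → 11.2; fibreboard → 11.2.2; treated → 11.2.2.2. Scheduled 12%. quota on 11.2.2.2 exhausted → over-quota 18%. → 18%.
Line D: bamboo → 11.2; plywood → 11.2.1; planed → 11.2.1.3. Scheduled 32%. Ferrule agreement on 11.1: 11.2.1.3 not covered. → 32%.
Sum: 31% + 31% + 18% + 32% = 112%.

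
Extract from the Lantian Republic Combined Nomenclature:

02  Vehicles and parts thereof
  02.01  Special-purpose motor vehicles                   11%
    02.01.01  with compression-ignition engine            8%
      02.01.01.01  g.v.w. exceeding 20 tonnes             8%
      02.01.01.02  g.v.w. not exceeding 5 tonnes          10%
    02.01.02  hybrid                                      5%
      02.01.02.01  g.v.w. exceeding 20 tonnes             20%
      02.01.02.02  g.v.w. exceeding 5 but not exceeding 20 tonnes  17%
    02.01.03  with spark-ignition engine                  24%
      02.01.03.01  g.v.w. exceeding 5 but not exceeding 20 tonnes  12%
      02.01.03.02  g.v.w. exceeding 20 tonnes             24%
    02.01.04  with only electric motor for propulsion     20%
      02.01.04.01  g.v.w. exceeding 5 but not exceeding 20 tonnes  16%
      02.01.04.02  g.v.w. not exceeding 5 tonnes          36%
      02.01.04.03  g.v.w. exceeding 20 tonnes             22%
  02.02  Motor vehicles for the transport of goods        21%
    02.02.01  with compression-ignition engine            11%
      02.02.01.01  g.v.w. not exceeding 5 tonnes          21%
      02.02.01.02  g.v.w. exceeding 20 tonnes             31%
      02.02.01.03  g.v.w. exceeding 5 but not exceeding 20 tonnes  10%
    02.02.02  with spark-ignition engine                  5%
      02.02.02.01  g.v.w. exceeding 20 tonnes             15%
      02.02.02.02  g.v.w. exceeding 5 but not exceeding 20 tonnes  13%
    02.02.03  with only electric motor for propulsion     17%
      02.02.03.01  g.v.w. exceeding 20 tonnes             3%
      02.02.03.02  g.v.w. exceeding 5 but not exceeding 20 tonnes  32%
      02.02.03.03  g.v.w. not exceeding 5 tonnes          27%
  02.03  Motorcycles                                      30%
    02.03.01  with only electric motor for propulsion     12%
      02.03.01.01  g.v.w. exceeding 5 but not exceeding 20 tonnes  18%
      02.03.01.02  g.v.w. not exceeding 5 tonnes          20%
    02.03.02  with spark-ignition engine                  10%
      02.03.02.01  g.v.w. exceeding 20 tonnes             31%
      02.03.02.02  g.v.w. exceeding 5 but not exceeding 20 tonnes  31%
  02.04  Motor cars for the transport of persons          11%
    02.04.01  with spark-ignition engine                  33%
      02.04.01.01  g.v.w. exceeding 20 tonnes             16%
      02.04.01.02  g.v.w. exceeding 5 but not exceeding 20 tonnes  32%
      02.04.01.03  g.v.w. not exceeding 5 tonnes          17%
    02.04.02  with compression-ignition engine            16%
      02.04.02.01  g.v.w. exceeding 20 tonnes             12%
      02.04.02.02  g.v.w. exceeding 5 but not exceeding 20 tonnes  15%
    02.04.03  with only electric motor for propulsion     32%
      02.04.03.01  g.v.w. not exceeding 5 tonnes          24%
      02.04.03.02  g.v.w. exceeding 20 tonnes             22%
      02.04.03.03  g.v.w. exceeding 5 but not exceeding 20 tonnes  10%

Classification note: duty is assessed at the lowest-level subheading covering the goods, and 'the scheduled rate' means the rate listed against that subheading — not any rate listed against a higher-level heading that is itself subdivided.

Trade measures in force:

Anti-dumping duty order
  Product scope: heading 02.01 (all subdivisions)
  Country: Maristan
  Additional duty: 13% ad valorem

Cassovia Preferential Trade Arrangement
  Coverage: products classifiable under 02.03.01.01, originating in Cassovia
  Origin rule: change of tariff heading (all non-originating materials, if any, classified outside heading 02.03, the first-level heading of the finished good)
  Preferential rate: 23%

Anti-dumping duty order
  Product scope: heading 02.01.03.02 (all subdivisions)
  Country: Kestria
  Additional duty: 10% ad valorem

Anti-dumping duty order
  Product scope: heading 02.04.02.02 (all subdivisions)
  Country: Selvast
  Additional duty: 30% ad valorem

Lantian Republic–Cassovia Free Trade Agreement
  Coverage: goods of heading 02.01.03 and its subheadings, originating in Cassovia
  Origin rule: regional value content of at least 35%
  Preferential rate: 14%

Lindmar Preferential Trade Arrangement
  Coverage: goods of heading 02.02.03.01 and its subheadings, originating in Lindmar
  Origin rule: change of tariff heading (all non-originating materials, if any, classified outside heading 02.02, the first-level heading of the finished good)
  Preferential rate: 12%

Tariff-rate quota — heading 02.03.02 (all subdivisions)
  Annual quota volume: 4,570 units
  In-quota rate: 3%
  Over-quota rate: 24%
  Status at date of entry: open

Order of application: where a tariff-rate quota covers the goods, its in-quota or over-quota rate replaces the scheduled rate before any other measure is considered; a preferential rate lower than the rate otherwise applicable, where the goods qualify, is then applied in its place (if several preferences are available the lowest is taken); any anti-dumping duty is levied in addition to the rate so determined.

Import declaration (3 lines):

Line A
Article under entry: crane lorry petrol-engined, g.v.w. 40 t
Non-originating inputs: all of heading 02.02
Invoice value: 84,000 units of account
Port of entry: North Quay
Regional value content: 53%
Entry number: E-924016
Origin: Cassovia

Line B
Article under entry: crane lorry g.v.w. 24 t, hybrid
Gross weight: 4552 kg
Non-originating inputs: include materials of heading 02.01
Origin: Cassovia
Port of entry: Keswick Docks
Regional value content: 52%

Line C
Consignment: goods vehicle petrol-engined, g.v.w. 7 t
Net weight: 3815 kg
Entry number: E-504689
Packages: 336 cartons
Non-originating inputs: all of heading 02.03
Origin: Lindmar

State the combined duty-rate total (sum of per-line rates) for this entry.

Line A: crane lorry → 02.01; petrol-engined → 02.01.03; g.v.w. 40 t → 02.01.03.02. Scheduled 24%. Cassovia agreement on 02.03.01.01: 02.01.03.02 not covered; Cassovia agreement on 02.01.03: RVC ≥ 35% → 14% available; preferential 14%. → 14%.
Line B: crane lorry → 02.01; hybrid → 02.01.02; g.v.w. 24 t → 02.01.02.01. Scheduled 20%. Cassovia agreement on 02.03.01.01: 02.01.02.01 not covered; Cassovia agreement on 02.01.03: 02.01.02.01 not covered. → 20%.
Line C: goods vehicle → 02.02; petrol-engined → 02.02.02; g.v.w. 7 t → 02.02.02.02. Scheduled 13%. Lindmar agreement on 02.02.03.01: 02.02.02.02 not covered. → 13%.
Sum: 14% + 20% + 13% = 47%.

47%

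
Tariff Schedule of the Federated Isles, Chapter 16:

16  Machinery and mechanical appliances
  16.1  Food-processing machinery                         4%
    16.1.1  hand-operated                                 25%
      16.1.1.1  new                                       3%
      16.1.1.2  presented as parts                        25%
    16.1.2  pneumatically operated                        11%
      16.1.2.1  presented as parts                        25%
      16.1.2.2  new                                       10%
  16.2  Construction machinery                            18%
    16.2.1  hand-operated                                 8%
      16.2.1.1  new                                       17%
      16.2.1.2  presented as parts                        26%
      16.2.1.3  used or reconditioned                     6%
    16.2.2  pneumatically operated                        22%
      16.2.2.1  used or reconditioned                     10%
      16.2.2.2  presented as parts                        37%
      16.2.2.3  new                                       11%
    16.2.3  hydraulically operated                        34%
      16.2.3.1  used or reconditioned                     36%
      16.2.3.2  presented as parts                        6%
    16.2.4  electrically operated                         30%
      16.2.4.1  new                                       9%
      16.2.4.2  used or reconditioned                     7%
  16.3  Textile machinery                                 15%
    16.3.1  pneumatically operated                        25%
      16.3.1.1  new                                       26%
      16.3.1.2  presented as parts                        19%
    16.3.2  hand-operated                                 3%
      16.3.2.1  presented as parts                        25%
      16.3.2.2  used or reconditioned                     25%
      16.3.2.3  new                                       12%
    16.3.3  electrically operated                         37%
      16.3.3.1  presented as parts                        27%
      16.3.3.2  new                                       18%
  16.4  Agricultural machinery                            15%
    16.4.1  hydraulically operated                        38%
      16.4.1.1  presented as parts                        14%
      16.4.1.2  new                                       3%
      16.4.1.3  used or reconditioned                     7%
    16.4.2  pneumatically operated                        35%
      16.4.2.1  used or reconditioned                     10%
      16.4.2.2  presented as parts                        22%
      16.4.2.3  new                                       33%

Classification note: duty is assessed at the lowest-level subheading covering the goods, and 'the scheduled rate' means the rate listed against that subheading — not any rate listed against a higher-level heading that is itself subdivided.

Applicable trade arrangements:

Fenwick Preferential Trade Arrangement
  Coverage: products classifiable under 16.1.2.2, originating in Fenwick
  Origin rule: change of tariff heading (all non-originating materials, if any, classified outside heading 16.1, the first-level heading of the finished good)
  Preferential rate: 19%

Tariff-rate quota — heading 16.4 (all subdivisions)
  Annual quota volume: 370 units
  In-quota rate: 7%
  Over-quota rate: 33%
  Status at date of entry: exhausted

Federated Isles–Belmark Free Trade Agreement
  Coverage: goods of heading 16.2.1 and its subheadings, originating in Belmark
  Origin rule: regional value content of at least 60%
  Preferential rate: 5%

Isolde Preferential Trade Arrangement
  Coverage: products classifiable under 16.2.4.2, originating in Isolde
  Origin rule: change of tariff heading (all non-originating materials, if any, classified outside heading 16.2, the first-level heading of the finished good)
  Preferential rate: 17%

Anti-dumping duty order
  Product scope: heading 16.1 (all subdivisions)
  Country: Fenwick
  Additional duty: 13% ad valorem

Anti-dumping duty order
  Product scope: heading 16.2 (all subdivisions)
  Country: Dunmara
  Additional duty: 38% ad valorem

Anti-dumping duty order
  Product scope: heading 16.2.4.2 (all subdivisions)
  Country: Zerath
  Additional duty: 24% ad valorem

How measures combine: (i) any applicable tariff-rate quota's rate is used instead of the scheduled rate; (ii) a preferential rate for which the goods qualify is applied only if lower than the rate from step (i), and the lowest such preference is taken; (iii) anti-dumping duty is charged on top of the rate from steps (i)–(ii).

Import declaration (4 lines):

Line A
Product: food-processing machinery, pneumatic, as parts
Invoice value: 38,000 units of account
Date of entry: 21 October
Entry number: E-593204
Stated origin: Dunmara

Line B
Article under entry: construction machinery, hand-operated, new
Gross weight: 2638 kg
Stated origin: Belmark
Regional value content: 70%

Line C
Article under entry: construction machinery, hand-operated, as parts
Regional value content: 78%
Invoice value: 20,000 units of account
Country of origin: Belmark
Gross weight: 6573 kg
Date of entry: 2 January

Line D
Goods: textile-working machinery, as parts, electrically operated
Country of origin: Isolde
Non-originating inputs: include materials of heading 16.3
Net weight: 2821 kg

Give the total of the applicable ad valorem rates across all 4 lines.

Line A: food-processing → 16.1; pneumatic → 16.1.2; as parts → 16.1.2.1. Scheduled 25%. No special measure applies. → 25%.
Line B: construction → 16.2; hand-operated → 16.2.1; new → 16.2.1.1. Scheduled 17%. Belmark agreement on 16.2.1: RVC ≥ 60% → 5% available; preferential 5%. → 5%.
Line C: construction → 16.2; hand-operated → 16.2.1; as parts → 16.2.1.2. Scheduled 26%. Belmark agreement on 16.2.1: RVC ≥ 60% → 5% available; preferential 5%. → 5%.
Line D: textile-working → 16.3; electrically operated → 16.3.3; as parts → 16.3.3.1. Scheduled 27%. Isolde agreement on 16.2.4.2: 16.3.3.1 not covered. → 27%.
Sum: 25% + 5% + 5% + 27% = 62%.

62%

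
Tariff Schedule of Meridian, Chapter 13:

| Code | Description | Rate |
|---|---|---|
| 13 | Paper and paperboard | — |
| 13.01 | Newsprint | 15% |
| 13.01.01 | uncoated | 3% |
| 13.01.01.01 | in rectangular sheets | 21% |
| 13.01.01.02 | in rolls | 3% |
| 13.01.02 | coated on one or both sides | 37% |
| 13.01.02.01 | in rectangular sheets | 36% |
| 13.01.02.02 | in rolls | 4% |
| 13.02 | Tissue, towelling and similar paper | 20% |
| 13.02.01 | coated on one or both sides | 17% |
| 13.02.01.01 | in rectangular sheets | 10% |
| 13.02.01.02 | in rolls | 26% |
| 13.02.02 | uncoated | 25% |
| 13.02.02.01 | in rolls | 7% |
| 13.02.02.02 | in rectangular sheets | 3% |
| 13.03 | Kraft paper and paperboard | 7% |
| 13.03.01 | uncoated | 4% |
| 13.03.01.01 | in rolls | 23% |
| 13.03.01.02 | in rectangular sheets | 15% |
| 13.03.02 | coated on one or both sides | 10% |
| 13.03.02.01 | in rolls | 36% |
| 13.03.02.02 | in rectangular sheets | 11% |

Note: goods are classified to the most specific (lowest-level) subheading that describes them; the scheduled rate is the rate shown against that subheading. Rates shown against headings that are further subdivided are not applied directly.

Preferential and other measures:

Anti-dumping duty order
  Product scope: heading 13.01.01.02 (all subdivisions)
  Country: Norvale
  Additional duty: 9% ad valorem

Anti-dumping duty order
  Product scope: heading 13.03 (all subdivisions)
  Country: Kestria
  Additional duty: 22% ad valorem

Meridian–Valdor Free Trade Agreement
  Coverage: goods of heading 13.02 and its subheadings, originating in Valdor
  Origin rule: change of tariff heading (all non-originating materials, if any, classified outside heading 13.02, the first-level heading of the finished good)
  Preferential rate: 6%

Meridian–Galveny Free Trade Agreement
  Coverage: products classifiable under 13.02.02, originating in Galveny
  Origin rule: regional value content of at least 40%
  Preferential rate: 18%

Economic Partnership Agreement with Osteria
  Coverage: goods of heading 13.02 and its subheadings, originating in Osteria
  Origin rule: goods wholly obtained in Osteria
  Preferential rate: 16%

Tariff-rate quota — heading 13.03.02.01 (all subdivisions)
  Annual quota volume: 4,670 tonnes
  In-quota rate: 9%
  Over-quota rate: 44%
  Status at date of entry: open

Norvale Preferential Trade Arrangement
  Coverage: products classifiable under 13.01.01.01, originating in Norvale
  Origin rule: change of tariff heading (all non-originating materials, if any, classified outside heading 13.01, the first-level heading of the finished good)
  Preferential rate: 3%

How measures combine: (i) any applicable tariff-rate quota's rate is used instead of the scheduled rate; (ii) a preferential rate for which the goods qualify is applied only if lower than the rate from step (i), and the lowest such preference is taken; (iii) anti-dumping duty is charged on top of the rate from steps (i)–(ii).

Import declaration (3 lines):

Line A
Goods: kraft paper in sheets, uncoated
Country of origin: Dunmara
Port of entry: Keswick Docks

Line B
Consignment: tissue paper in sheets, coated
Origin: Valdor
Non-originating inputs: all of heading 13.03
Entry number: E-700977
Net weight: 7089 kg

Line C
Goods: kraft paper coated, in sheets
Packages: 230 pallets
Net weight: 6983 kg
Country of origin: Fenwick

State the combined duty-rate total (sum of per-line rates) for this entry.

32%

Line A: kraft paper → 13.03; uncoated → 13.03.01; in sheets → 13.03.01.02. Scheduled 15%. No special measure applies. → 15%.
Line B: tissue paper → 13.02; coated → 13.02.01; in sheets → 13.02.01.01. Scheduled 10%. Valdor agreement on 13.02: CTH met → 6% available; preferential 6%. → 6%.
Line C: kraft paper → 13.03; coated → 13.03.02; in sheets → 13.03.02.02. Scheduled 11%. No special measure applies. → 11%.
Sum: 15% + 6% + 11% = 32%.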